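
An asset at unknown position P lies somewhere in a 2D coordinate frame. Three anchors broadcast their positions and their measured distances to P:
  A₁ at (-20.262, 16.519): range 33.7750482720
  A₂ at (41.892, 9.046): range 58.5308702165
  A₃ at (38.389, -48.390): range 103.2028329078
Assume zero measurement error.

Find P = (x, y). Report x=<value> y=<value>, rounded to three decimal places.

eq1: (x + 20.262)² + (y − 16.519)² = 33.7750482720²
eq2: (x − 41.892)² + (y − 9.046)² = 58.5308702165²
eq3: (x − 38.389)² + (y + 48.390)² = 103.2028329078²
eq3−eq1, eq3−eq2 (x²,y² cancel):
  -117.302·x + 129.818·y = 6378.189418
  7.006·x + 114.872·y = 5246.424311
det = -117.302·114.872 − 129.818·7.006 = -14384.220252
x = (6378.189418·114.872 − 129.818·5246.424311) / -14384.220252 = -3.586921
y = (-117.302·5246.424311 − 6378.189418·7.006) / -14384.220252 = 45.890681

x=-3.587 y=45.891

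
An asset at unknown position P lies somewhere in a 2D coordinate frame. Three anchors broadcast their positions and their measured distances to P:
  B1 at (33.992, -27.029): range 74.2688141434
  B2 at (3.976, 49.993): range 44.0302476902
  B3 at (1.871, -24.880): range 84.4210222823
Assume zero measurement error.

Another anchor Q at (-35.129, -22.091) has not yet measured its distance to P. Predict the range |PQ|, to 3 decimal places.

107.279

eq1: (x − 33.992)² + (y + 27.029)² = 74.2688141434²
eq2: (x − 3.976)² + (y − 49.993)² = 44.0302476902²
eq3: (x − 1.871)² + (y + 24.880)² = 84.4210222823²
eq3−eq1, eq3−eq2 (x²,y² cancel):
  64.242·x − 4.298·y = 2874.560113
  4.210·x + 149.746·y = 7080.839876
det = 64.242·149.746 − -4.298·4.210 = 9638.077112
x = (2874.560113·149.746 − -4.298·7080.839876) / 9638.077112 = 47.819427
y = (64.242·7080.839876 − 2874.560113·4.210) / 9638.077112 = 45.941261
|P − Q| = √((47.819427 − -35.129)² + (45.941261 − -22.091)²) = 107.279216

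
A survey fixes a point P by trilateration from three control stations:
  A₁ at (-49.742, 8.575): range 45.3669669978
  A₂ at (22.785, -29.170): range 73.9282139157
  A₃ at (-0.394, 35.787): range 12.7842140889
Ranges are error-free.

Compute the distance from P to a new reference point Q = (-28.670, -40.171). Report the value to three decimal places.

eq1: (x + 49.742)² + (y − 8.575)² = 45.3669669978²
eq2: (x − 22.785)² + (y + 29.170)² = 73.9282139157²
eq3: (x + 0.394)² + (y − 35.787)² = 12.7842140889²
eq1−eq3, eq1−eq2 (x²,y² cancel):
  98.696·x + 54.424·y = 627.792981
  145.054·x − 75.490·y = -4584.971182
det = 98.696·-75.490 − 54.424·145.054 = -15344.979936
x = (627.792981·-75.490 − 54.424·-4584.971182) / -15344.979936 = -13.173062
y = (98.696·-4584.971182 − 627.792981·145.054) / -15344.979936 = 35.424106
|P − Q| = √((-13.173062 − -28.670)² + (35.424106 − -40.171)²) = 77.167190

77.167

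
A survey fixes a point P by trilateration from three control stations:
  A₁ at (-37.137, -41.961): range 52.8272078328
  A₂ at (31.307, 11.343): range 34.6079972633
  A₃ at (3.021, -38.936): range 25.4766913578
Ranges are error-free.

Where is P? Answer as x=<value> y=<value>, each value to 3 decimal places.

eq1: (x + 37.137)² + (y + 41.961)² = 52.8272078328²
eq2: (x − 31.307)² + (y − 11.343)² = 34.6079972633²
eq3: (x − 3.021)² + (y + 38.936)² = 25.4766913578²
eq2−eq3, eq2−eq1 (x²,y² cancel):
  -56.572·x − 100.558·y = 964.998311
  -136.888·x − 106.608·y = 438.089979
det = -56.572·-106.608 − -100.558·-136.888 = -7734.155728
x = (964.998311·-106.608 − -100.558·438.089979) / -7734.155728 = 7.605625
y = (-56.572·438.089979 − 964.998311·-136.888) / -7734.155728 = -13.875214

x=7.606 y=-13.875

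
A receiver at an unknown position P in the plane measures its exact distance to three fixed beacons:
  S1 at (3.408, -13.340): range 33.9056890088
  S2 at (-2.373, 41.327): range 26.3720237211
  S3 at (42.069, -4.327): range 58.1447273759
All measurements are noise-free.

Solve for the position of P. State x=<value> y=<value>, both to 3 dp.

eq1: (x − 3.408)² + (y + 13.340)² = 33.9056890088²
eq2: (x + 2.373)² + (y − 41.327)² = 26.3720237211²
eq3: (x − 42.069)² + (y + 4.327)² = 58.1447273759²
eq3−eq2, eq3−eq1 (x²,y² cancel):
  -88.884·x + 91.308·y = 2610.354054
  -77.322·x − 18.026·y = 632.259948
det = -88.884·-18.026 − 91.308·-77.322 = 8662.340160
x = (2610.354054·-18.026 − 91.308·632.259948) / 8662.340160 = -12.096573
y = (-88.884·632.259948 − 2610.354054·-77.322) / 8662.340160 = 16.813009

x=-12.097 y=16.813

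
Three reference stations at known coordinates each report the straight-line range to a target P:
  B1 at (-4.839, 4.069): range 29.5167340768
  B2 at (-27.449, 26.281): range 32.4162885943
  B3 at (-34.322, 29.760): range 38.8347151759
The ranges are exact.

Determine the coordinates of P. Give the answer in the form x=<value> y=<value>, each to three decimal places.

x=4.443 y=32.088

eq1: (x + 4.839)² + (y − 4.069)² = 29.5167340768²
eq2: (x + 27.449)² + (y − 26.281)² = 32.4162885943²
eq3: (x + 34.322)² + (y − 29.760)² = 38.8347151759²
eq2−eq3, eq2−eq1 (x²,y² cancel):
  -13.746·x + 6.958·y = 162.199385
  45.220·x − 44.424·y = -1224.587704
det = -13.746·-44.424 − 6.958·45.220 = 296.011544
x = (162.199385·-44.424 − 6.958·-1224.587704) / 296.011544 = 4.442853
y = (-13.746·-1224.587704 − 162.199385·45.220) / 296.011544 = 32.088365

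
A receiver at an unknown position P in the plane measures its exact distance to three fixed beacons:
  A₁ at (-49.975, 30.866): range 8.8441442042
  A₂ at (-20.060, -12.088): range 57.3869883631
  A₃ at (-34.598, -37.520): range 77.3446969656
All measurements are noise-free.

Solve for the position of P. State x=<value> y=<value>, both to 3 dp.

eq1: (x + 49.975)² + (y − 30.866)² = 8.8441442042²
eq2: (x + 20.060)² + (y + 12.088)² = 57.3869883631²
eq3: (x + 34.598)² + (y + 37.520)² = 77.3446969656²
eq1−eq2, eq1−eq3 (x²,y² cancel):
  59.830·x − 85.908·y = -6116.734784
  30.754·x − 136.772·y = -6749.421839
det = 59.830·-136.772 − -85.908·30.754 = -5541.054128
x = (-6116.734784·-136.772 − -85.908·-6749.421839) / -5541.054128 = -46.339327
y = (59.830·-6749.421839 − -6116.734784·30.754) / -5541.054128 = 38.928305

x=-46.339 y=38.928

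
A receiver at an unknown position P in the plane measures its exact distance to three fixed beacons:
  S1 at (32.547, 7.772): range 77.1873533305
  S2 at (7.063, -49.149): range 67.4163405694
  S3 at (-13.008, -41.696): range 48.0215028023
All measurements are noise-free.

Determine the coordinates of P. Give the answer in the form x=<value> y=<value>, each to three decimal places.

x=-43.626 y=-4.701

eq1: (x − 32.547)² + (y − 7.772)² = 77.1873533305²
eq2: (x − 7.063)² + (y + 49.149)² = 67.4163405694²
eq3: (x + 13.008)² + (y + 41.696)² = 48.0215028023²
eq1−eq3, eq1−eq2 (x²,y² cancel):
  -91.110·x − 98.936·y = 4439.876070
  -50.968·x − 113.842·y = 2758.723515
det = -91.110·-113.842 − -98.936·-50.968 = 5329.574572
x = (4439.876070·-113.842 − -98.936·2758.723515) / 5329.574572 = -43.625865
y = (-91.110·2758.723515 − 4439.876070·-50.968) / 5329.574572 = -4.701256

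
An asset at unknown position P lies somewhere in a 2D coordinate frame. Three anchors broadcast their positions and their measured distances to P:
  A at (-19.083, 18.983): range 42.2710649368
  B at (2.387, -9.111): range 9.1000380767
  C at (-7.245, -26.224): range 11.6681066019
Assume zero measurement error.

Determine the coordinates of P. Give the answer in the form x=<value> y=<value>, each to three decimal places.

x=1.157 y=-18.128

eq1: (x + 19.083)² + (y − 18.983)² = 42.2710649368²
eq2: (x − 2.387)² + (y + 9.111)² = 9.1000380767²
eq3: (x + 7.245)² + (y + 26.224)² = 11.6681066019²
eq2−eq3, eq2−eq1 (x²,y² cancel):
  -19.264·x − 34.226·y = 598.146092
  -42.940·x + 56.188·y = -1068.225150
det = -19.264·56.188 − -34.226·-42.940 = -2552.070072
x = (598.146092·56.188 − -34.226·-1068.225150) / -2552.070072 = 1.156881
y = (-19.264·-1068.225150 − 598.146092·-42.940) / -2552.070072 = -18.127513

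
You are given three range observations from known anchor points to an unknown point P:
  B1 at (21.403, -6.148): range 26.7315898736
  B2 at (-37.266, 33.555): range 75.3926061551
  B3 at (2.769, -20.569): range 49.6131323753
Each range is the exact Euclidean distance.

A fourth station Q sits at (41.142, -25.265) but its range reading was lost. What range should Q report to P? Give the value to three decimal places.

41.753

eq1: (x − 21.403)² + (y + 6.148)² = 26.7315898736²
eq2: (x + 37.266)² + (y − 33.555)² = 75.3926061551²
eq3: (x − 2.769)² + (y + 20.569)² = 49.6131323753²
eq1−eq3, eq1−eq2 (x²,y² cancel):
  -37.268·x − 28.842·y = -1812.020198
  -117.338·x + 79.406·y = -2950.660698
det = -37.268·79.406 − -28.842·-117.338 = -6343.565404
x = (-1812.020198·79.406 − -28.842·-2950.660698) / -6343.565404 = 36.097717
y = (-37.268·-2950.660698 − -1812.020198·-117.338) / -6343.565404 = 16.182320
|P − Q| = √((36.097717 − 41.142)² + (16.182320 − -25.265)²) = 41.753145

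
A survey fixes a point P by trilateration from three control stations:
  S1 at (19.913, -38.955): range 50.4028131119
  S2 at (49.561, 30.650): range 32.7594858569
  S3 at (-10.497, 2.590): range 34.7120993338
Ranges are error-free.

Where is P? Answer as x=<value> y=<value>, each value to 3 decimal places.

eq1: (x − 19.913)² + (y + 38.955)² = 50.4028131119²
eq2: (x − 49.561)² + (y − 30.650)² = 32.7594858569²
eq3: (x + 10.497)² + (y − 2.590)² = 34.7120993338²
eq3−eq1, eq3−eq2 (x²,y² cancel):
  60.820·x − 83.090·y = 461.610756
  120.116·x + 56.120·y = 3410.566039
det = 60.820·56.120 − -83.090·120.116 = 13393.656840
x = (461.610756·56.120 − -83.090·3410.566039) / 13393.656840 = 23.092239
y = (60.820·3410.566039 − 461.610756·120.116) / 13393.656840 = 11.347445

x=23.092 y=11.347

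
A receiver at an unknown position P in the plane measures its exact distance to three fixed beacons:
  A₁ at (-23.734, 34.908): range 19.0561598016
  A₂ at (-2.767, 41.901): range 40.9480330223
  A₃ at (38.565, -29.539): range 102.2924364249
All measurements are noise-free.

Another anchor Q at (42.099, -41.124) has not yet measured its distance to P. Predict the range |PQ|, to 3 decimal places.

112.363

eq1: (x + 23.734)² + (y − 34.908)² = 19.0561598016²
eq2: (x + 2.767)² + (y − 41.901)² = 40.9480330223²
eq3: (x − 38.565)² + (y + 29.539)² = 102.2924364249²
eq1−eq3, eq1−eq2 (x²,y² cancel):
  124.598·x − 128.894·y = -9522.664797
  41.934·x + 13.986·y = -1332.125312
det = 124.598·13.986 − -128.894·41.934 = 7147.668624
x = (-9522.664797·13.986 − -128.894·-1332.125312) / 7147.668624 = -42.655440
y = (124.598·-1332.125312 − -9522.664797·41.934) / 7147.668624 = 32.646068
|P − Q| = √((-42.655440 − 42.099)² + (32.646068 − -41.124)²) = 112.362529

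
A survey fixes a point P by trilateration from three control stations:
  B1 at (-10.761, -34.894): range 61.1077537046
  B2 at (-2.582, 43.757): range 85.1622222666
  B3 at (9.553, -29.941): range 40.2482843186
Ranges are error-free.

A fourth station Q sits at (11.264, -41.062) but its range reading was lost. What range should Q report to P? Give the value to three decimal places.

eq1: (x + 10.761)² + (y + 34.894)² = 61.1077537046²
eq2: (x + 2.582)² + (y − 43.757)² = 85.1622222666²
eq3: (x − 9.553)² + (y + 29.941)² = 40.2482843186²
eq3−eq2, eq3−eq1 (x²,y² cancel):
  -24.270·x + 147.396·y = -4699.061228
  -40.628·x − 9.906·y = -1768.566105
det = -24.270·-9.906 − 147.396·-40.628 = 6228.823308
x = (-4699.061228·-9.906 − 147.396·-1768.566105) / 6228.823308 = 49.323677
y = (-24.270·-1768.566105 − -4699.061228·-40.628) / 6228.823308 = -23.758959
|P − Q| = √((49.323677 − 11.264)² + (-23.758959 − -41.062)²) = 41.808304

41.808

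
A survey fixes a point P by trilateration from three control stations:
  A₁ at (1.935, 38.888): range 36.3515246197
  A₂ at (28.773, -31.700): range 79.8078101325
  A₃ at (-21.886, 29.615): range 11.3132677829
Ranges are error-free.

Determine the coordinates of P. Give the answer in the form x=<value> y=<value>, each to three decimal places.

x=-30.259 y=22.007

eq1: (x − 1.935)² + (y − 38.888)² = 36.3515246197²
eq2: (x − 28.773)² + (y + 31.700)² = 79.8078101325²
eq3: (x + 21.886)² + (y − 29.615)² = 11.3132677829²
eq3−eq2, eq3−eq1 (x²,y² cancel):
  101.318·x − 122.630·y = -5764.566222
  47.642·x + 18.546·y = -1033.467766
det = 101.318·18.546 − -122.630·47.642 = 7721.382088
x = (-5764.566222·18.546 − -122.630·-1033.467766) / 7721.382088 = -30.259323
y = (101.318·-1033.467766 − -5764.566222·47.642) / 7721.382088 = 22.007275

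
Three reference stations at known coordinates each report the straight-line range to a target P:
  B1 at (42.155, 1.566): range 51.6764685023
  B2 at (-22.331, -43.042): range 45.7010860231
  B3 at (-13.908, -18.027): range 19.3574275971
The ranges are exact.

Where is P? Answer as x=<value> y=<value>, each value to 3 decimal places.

x=-9.516 y=0.826

eq1: (x − 42.155)² + (y − 1.566)² = 51.6764685023²
eq2: (x + 22.331)² + (y + 43.042)² = 45.7010860231²
eq3: (x + 13.908)² + (y + 18.027)² = 19.3574275971²
eq1−eq2, eq1−eq3 (x²,y² cancel):
  -128.972·x − 89.216·y = 1153.659077
  -112.126·x − 39.186·y = 1034.656206
det = -128.972·-39.186 − -89.216·-112.126 = -4949.536424
x = (1153.659077·-39.186 − -89.216·1034.656206) / -4949.536424 = -9.516165
y = (-128.972·1034.656206 − 1153.659077·-112.126) / -4949.536424 = 0.825633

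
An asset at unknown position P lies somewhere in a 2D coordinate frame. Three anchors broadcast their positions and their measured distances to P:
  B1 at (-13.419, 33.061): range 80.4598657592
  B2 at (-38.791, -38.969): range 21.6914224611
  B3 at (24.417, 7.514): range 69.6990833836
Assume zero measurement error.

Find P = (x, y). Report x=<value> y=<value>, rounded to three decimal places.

x=-18.731 y=-47.223

eq1: (x + 13.419)² + (y − 33.061)² = 80.4598657592²
eq2: (x + 38.791)² + (y + 38.969)² = 21.6914224611²
eq3: (x − 24.417)² + (y − 7.514)² = 69.6990833836²
eq3−eq1, eq3−eq2 (x²,y² cancel):
  -75.672·x + 51.094·y = -995.378576
  -126.416·x − 92.966·y = 6758.118973
det = -75.672·-92.966 − 51.094·-126.416 = 13494.022256
x = (-995.378576·-92.966 − 51.094·6758.118973) / 13494.022256 = -18.731477
y = (-75.672·6758.118973 − -995.378576·-126.416) / 13494.022256 = -47.223292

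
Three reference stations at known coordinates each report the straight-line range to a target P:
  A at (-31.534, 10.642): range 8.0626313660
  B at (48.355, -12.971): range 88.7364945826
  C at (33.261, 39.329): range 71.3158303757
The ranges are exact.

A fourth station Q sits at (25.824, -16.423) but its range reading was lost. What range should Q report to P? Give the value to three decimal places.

eq1: (x + 31.534)² + (y − 10.642)² = 8.0626313660²
eq2: (x − 48.355)² + (y + 12.971)² = 88.7364945826²
eq3: (x − 33.261)² + (y − 39.329)² = 71.3158303757²
eq1−eq3, eq1−eq2 (x²,y² cancel):
  129.590·x + 57.374·y = -3475.522596
  159.778·x − 47.226·y = -6410.351900
det = 129.590·-47.226 − 57.374·159.778 = -15287.120312
x = (-3475.522596·-47.226 − 57.374·-6410.351900) / -15287.120312 = -34.795472
y = (129.590·-6410.351900 − -3475.522596·159.778) / -15287.120312 = 18.015522
|P − Q| = √((-34.795472 − 25.824)² + (18.015522 − -16.423)²) = 69.718951

69.719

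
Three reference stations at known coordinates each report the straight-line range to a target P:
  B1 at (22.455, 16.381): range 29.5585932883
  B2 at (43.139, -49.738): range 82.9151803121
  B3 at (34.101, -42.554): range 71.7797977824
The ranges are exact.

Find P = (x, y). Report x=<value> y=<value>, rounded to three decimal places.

eq1: (x − 22.455)² + (y − 16.381)² = 29.5585932883²
eq2: (x − 43.139)² + (y + 49.738)² = 82.9151803121²
eq3: (x − 34.101)² + (y + 42.554)² = 71.7797977824²
eq2−eq3, eq2−eq1 (x²,y² cancel):
  -18.076·x + 14.368·y = 361.466909
  -41.368·x + 132.238·y = 2438.938910
det = -18.076·132.238 − 14.368·-41.368 = -1795.958664
x = (361.466909·132.238 − 14.368·2438.938910) / -1795.958664 = -7.103163
y = (-18.076·2438.938910 − 361.466909·-41.368) / -1795.958664 = 16.221474

x=-7.103 y=16.221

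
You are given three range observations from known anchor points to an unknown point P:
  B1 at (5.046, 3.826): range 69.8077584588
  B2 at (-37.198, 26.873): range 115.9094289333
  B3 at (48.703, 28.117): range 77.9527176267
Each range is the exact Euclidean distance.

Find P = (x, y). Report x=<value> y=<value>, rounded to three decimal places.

x=49.703 y=-49.829

eq1: (x − 5.046)² + (y − 3.826)² = 69.8077584588²
eq2: (x + 37.198)² + (y − 26.873)² = 115.9094289333²
eq3: (x − 48.703)² + (y − 28.117)² = 77.9527176267²
eq3−eq2, eq3−eq1 (x²,y² cancel):
  -171.802·x − 2.488·y = -8415.068095
  -87.314·x − 48.582·y = -1918.944462
det = -171.802·-48.582 − -2.488·-87.314 = 8129.247532
x = (-8415.068095·-48.582 − -2.488·-1918.944462) / 8129.247532 = 49.702817
y = (-171.802·-1918.944462 − -8415.068095·-87.314) / 8129.247532 = -49.829306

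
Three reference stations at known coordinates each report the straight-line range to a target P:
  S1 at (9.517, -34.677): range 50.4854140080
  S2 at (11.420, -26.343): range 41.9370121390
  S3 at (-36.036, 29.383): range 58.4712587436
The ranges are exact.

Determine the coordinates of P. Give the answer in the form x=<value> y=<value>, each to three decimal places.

x=20.533 y=14.592

eq1: (x − 9.517)² + (y + 34.677)² = 50.4854140080²
eq2: (x − 11.420)² + (y + 26.343)² = 41.9370121390²
eq3: (x + 36.036)² + (y − 29.383)² = 58.4712587436²
eq2−eq3, eq2−eq1 (x²,y² cancel):
  -94.912·x + 111.452·y = -322.591176
  -3.806·x − 16.668·y = -321.366471
det = -94.912·-16.668 − 111.452·-3.806 = 2006.179528
x = (-322.591176·-16.668 − 111.452·-321.366471) / 2006.179528 = 20.533499
y = (-94.912·-321.366471 − -322.591176·-3.806) / 2006.179528 = 14.591791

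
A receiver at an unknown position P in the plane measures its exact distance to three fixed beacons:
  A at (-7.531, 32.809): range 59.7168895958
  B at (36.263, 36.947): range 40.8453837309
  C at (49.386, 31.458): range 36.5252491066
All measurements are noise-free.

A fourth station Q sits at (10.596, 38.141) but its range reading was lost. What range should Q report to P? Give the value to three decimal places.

51.003

eq1: (x + 7.531)² + (y − 32.809)² = 59.7168895958²
eq2: (x − 36.263)² + (y − 36.947)² = 40.8453837309²
eq3: (x − 49.386)² + (y − 31.458)² = 36.5252491066²
eq3−eq1, eq3−eq2 (x²,y² cancel):
  -113.834·x + 2.702·y = -4527.449399
  -26.246·x + 10.978·y = -1082.748332
det = -113.834·10.978 − 2.702·-26.246 = -1178.752960
x = (-4527.449399·10.978 − 2.702·-1082.748332) / -1178.752960 = 39.683254
y = (-113.834·-1082.748332 − -4527.449399·-26.246) / -1178.752960 = -3.754932
|P − Q| = √((39.683254 − 10.596)² + (-3.754932 − 38.141)²) = 51.003308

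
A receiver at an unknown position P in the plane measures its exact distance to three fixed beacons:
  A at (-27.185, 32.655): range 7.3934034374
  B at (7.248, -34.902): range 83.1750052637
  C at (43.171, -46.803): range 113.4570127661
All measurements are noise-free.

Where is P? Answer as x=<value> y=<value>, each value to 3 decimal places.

x=-31.275 y=38.814

eq1: (x + 27.185)² + (y − 32.655)² = 7.3934034374²
eq2: (x − 7.248)² + (y + 34.902)² = 83.1750052637²
eq3: (x − 43.171)² + (y + 46.803)² = 113.4570127661²
eq3−eq2, eq3−eq1 (x²,y² cancel):
  -71.846·x + 23.802·y = 3170.839303
  -140.712·x + 158.916·y = 10568.948531
det = -71.846·158.916 − 23.802·-140.712 = -8068.251912
x = (3170.839303·158.916 − 23.802·10568.948531) / -8068.251912 = -31.275050
y = (-71.846·10568.948531 − 3170.839303·-140.712) / -8068.251912 = 38.814050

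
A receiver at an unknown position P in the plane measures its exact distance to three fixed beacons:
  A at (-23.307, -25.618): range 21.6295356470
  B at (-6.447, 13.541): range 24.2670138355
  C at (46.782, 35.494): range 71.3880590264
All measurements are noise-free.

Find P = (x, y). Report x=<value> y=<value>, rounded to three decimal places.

x=-7.649 y=-10.696

eq1: (x + 23.307)² + (y + 25.618)² = 21.6295356470²
eq2: (x + 6.447)² + (y − 13.541)² = 24.2670138355²
eq3: (x − 46.782)² + (y − 35.494)² = 71.3880590264²
eq2−eq3, eq2−eq1 (x²,y² cancel):
  106.458·x + 43.906·y = -1283.909941
  -33.720·x − 78.318·y = 1095.626831
det = 106.458·-78.318 − 43.906·-33.720 = -6857.067324
x = (-1283.909941·-78.318 − 43.906·1095.626831) / -6857.067324 = -7.648848
y = (106.458·1095.626831 − -1283.909941·-33.720) / -6857.067324 = -10.696234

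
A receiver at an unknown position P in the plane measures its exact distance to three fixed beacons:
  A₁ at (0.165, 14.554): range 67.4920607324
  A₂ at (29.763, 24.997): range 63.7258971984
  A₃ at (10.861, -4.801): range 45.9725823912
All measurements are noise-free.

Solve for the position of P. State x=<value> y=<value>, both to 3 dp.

eq1: (x − 0.165)² + (y − 14.554)² = 67.4920607324²
eq2: (x − 29.763)² + (y − 24.997)² = 63.7258971984²
eq3: (x − 10.861)² + (y + 4.801)² = 45.9725823912²
eq1−eq3, eq1−eq2 (x²,y² cancel):
  21.392·x − 38.710·y = 2370.864711
  59.196·x + 20.886·y = 1793.028325
det = 21.392·20.886 − -38.710·59.196 = 2738.270472
x = (2370.864711·20.886 − -38.710·1793.028325) / 2738.270472 = 43.431066
y = (21.392·1793.028325 − 2370.864711·59.196) / 2738.270472 = -37.245863

x=43.431 y=-37.246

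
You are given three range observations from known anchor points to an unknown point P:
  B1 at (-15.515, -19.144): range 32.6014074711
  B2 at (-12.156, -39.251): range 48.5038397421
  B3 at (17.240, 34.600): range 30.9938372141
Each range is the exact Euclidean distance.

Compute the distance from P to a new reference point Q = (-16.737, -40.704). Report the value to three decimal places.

51.635

eq1: (x + 15.515)² + (y + 19.144)² = 32.6014074711²
eq2: (x + 12.156)² + (y + 39.251)² = 48.5038397421²
eq3: (x − 17.240)² + (y − 34.600)² = 30.9938372141²
eq3−eq1, eq3−eq2 (x²,y² cancel):
  -65.510·x − 107.488·y = -989.403463
  -58.792·x − 147.702·y = -1197.972787
det = -65.510·-147.702 − -107.488·-58.792 = 3356.523524
x = (-989.403463·-147.702 − -107.488·-1197.972787) / 3356.523524 = 5.174750
y = (-65.510·-1197.972787 − -989.403463·-58.792) / 3356.523524 = 6.050960
|P − Q| = √((5.174750 − -16.737)² + (6.050960 − -40.704)²) = 51.634785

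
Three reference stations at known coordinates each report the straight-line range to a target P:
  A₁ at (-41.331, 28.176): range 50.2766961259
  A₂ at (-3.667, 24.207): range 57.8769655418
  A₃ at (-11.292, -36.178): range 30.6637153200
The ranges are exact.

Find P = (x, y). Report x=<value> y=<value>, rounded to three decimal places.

eq1: (x + 41.331)² + (y − 28.176)² = 50.2766961259²
eq2: (x + 3.667)² + (y − 24.207)² = 57.8769655418²
eq3: (x + 11.292)² + (y + 36.178)² = 30.6637153200²
eq1−eq2, eq1−eq3 (x²,y² cancel):
  75.328·x − 7.938·y = -2724.709766
  60.078·x − 128.708·y = 521.701147
det = 75.328·-128.708 − -7.938·60.078 = -9218.417060
x = (-2724.709766·-128.708 − -7.938·521.701147) / -9218.417060 = -38.491772
y = (75.328·521.701147 − -2724.709766·60.078) / -9218.417060 = -22.020464

x=-38.492 y=-22.020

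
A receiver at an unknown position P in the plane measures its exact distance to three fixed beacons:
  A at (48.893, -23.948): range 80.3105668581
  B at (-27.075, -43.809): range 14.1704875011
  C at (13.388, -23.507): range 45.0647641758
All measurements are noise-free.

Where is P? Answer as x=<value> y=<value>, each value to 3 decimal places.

x=-31.170 y=-30.243

eq1: (x − 48.893)² + (y + 23.948)² = 80.3105668581²
eq2: (x + 27.075)² + (y + 43.809)² = 14.1704875011²
eq3: (x − 13.388)² + (y + 23.507)² = 45.0647641758²
eq3−eq2, eq3−eq1 (x²,y² cancel):
  -80.926·x − 40.604·y = 3750.496767
  71.010·x − 0.882·y = -2186.739619
det = -80.926·-0.882 − -40.604·71.010 = 2954.666772
x = (3750.496767·-0.882 − -40.604·-2186.739619) / 2954.666772 = -31.170457
y = (-80.926·-2186.739619 − 3750.496767·71.010) / 2954.666772 = -30.243236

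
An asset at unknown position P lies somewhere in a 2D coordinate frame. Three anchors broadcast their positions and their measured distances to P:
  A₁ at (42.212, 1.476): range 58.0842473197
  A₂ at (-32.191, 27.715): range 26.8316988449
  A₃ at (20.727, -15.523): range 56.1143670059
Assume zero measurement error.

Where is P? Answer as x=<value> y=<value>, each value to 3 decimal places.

eq1: (x − 42.212)² + (y − 1.476)² = 58.0842473197²
eq2: (x + 32.191)² + (y − 27.715)² = 26.8316988449²
eq3: (x − 20.727)² + (y + 15.523)² = 56.1143670059²
eq3−eq1, eq3−eq2 (x²,y² cancel):
  42.970·x + 33.998·y = 888.501860
  -105.836·x + 86.476·y = 3562.691770
det = 42.970·86.476 − 33.998·-105.836 = 7314.086048
x = (888.501860·86.476 − 33.998·3562.691770) / 7314.086048 = -6.055481
y = (42.970·3562.691770 − 888.501860·-105.836) / 7314.086048 = 33.787454

x=-6.055 y=33.787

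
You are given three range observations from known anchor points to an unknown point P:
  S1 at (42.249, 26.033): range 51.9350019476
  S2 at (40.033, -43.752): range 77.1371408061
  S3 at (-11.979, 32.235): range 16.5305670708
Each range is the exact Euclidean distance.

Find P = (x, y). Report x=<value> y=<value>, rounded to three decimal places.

x=-8.714 y=16.030

eq1: (x − 42.249)² + (y − 26.033)² = 51.9350019476²
eq2: (x − 40.033)² + (y + 43.752)² = 77.1371408061²
eq3: (x + 11.979)² + (y − 32.235)² = 16.5305670708²
eq2−eq1, eq2−eq3 (x²,y² cancel):
  4.432·x + 139.570·y = 2198.710561
  -104.024·x + 151.974·y = 3342.591917
det = 4.432·151.974 − 139.570·-104.024 = 15192.178448
x = (2198.710561·151.974 − 139.570·3342.591917) / 15192.178448 = -8.713610
y = (4.432·3342.591917 − 2198.710561·-104.024) / 15192.178448 = 16.030159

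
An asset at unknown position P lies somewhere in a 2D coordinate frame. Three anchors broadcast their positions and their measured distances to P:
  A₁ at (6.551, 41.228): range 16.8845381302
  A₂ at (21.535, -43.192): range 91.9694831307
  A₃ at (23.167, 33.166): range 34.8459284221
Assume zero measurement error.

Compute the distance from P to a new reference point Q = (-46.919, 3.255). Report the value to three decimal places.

54.179

eq1: (x − 6.551)² + (y − 41.228)² = 16.8845381302²
eq2: (x − 21.535)² + (y + 43.192)² = 91.9694831307²
eq3: (x − 23.167)² + (y − 33.166)² = 34.8459284221²
eq3−eq2, eq3−eq1 (x²,y² cancel):
  -3.264·x − 152.716·y = -6551.535456
  -33.232·x + 16.124·y = 1035.121240
det = -3.264·16.124 − -152.716·-33.232 = -5127.686848
x = (-6551.535456·16.124 − -152.716·1035.121240) / -5127.686848 = -10.227344
y = (-3.264·1035.121240 − -6551.535456·-33.232) / -5127.686848 = 43.118714
|P − Q| = √((-10.227344 − -46.919)² + (43.118714 − 3.255)²) = 54.179270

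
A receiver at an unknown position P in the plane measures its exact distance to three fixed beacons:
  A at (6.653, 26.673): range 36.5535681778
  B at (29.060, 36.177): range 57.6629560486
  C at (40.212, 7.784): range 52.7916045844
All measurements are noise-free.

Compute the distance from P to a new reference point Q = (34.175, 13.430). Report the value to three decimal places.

48.854

eq1: (x − 6.653)² + (y − 26.673)² = 36.5535681778²
eq2: (x − 29.060)² + (y − 36.177)² = 57.6629560486²
eq3: (x − 40.212)² + (y − 7.784)² = 52.7916045844²
eq3−eq2, eq3−eq1 (x²,y² cancel):
  -22.304·x + 56.786·y = -62.399657
  -67.118·x + 37.778·y = 528.905906
det = -22.304·37.778 − 56.786·-67.118 = 2968.762236
x = (-62.399657·37.778 − 56.786·528.905906) / 2968.762236 = -10.910872
y = (-22.304·528.905906 − -62.399657·-67.118) / 2968.762236 = -5.384351
|P − Q| = √((-10.910872 − 34.175)² + (-5.384351 − 13.430)²) = 48.854024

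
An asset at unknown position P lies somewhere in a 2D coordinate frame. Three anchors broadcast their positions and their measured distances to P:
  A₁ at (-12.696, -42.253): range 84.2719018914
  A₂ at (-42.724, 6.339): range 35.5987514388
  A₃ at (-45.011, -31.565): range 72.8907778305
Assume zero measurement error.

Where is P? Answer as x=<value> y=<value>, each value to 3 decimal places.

eq1: (x + 12.696)² + (y + 42.253)² = 84.2719018914²
eq2: (x + 42.724)² + (y − 6.339)² = 35.5987514388²
eq3: (x + 45.011)² + (y + 31.565)² = 72.8907778305²
eq2−eq1, eq2−eq3 (x²,y² cancel):
  60.056·x − 97.184·y = -5753.501016
  -4.574·x − 75.808·y = -2888.978140
det = 60.056·-75.808 − -97.184·-4.574 = -4997.244864
x = (-5753.501016·-75.808 − -97.184·-2888.978140) / -4997.244864 = -31.096926
y = (60.056·-2888.978140 − -5753.501016·-4.574) / -4997.244864 = 39.985430

x=-31.097 y=39.985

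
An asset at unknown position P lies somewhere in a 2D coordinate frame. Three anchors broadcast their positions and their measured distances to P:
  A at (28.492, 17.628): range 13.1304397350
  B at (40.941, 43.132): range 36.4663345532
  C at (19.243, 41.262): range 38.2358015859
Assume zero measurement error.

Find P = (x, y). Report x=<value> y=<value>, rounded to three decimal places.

eq1: (x − 28.492)² + (y − 17.628)² = 13.1304397350²
eq2: (x − 40.941)² + (y − 43.132)² = 36.4663345532²
eq3: (x − 19.243)² + (y − 41.262)² = 38.2358015859²
eq3−eq2, eq3−eq1 (x²,y² cancel):
  43.396·x + 3.740·y = 1595.872179
  18.498·x − 47.268·y = 339.262830
det = 43.396·-47.268 − 3.740·18.498 = -2120.424648
x = (1595.872179·-47.268 − 3.740·339.262830) / -2120.424648 = 36.173193
y = (43.396·339.262830 − 1595.872179·18.498) / -2120.424648 = 6.978694

x=36.173 y=6.979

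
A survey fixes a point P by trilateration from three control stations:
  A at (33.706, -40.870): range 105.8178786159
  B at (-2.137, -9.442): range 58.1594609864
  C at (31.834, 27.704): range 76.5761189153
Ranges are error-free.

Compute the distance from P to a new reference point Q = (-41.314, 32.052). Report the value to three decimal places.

eq1: (x − 33.706)² + (y + 40.870)² = 105.8178786159²
eq2: (x + 2.137)² + (y + 9.442)² = 58.1594609864²
eq3: (x − 31.834)² + (y − 27.704)² = 76.5761189153²
eq3−eq2, eq3−eq1 (x²,y² cancel):
  -67.942·x − 74.292·y = 794.182047
  3.744·x − 137.148·y = -4307.985283
det = -67.942·-137.148 − -74.292·3.744 = 9596.258664
x = (794.182047·-137.148 − -74.292·-4307.985283) / 9596.258664 = -44.701726
y = (-67.942·-4307.985283 − 794.182047·3.744) / 9596.258664 = 30.190903
|P − Q| = √((-44.701726 − -41.314)² + (30.190903 − 32.052)²) = 3.865277

3.865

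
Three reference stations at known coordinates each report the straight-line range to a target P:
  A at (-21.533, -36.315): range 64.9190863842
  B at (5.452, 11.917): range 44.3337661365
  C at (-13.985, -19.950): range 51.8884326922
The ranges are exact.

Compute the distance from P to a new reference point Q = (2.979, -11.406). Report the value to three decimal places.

eq1: (x + 21.533)² + (y + 36.315)² = 64.9190863842²
eq2: (x − 5.452)² + (y − 11.917)² = 44.3337661365²
eq3: (x + 13.985)² + (y + 19.950)² = 51.8884326922²
eq2−eq1, eq2−eq3 (x²,y² cancel):
  -53.970·x − 96.464·y = -638.294836
  -38.874·x − 63.734·y = -305.083095
det = -53.970·-63.734 − -96.464·-38.874 = -310.217556
x = (-638.294836·-63.734 − -96.464·-305.083095) / -310.217556 = -36.269860
y = (-53.970·-305.083095 − -638.294836·-38.874) / -310.217556 = 26.909305
|P − Q| = √((-36.269860 − 2.979)² + (26.909305 − -11.406)²) = 54.850120

54.850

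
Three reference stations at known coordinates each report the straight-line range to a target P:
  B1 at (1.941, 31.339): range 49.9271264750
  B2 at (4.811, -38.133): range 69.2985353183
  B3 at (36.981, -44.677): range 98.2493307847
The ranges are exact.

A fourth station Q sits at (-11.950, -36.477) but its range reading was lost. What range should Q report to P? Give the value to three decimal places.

eq1: (x − 1.941)² + (y − 31.339)² = 49.9271264750²
eq2: (x − 4.811)² + (y + 38.133)² = 69.2985353183²
eq3: (x − 36.981)² + (y + 44.677)² = 98.2493307847²
eq2−eq3, eq2−eq1 (x²,y² cancel):
  64.340·x − 13.088·y = -2964.286722
  -5.740·x + 138.944·y = 1818.198031
det = 64.340·138.944 − -13.088·-5.740 = 8864.531840
x = (-2964.286722·138.944 − -13.088·1818.198031) / 8864.531840 = -43.778203
y = (64.340·1818.198031 − -2964.286722·-5.740) / 8864.531840 = 11.277285
|P − Q| = √((-43.778203 − -11.950)² + (11.277285 − -36.477)²) = 57.389078

57.389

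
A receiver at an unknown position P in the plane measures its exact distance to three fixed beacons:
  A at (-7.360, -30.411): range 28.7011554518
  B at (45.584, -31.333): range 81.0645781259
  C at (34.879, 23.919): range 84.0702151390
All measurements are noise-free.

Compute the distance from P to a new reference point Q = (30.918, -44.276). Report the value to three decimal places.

eq1: (x + 7.360)² + (y + 30.411)² = 28.7011554518²
eq2: (x − 45.584)² + (y + 31.333)² = 81.0645781259²
eq3: (x − 34.879)² + (y − 23.919)² = 84.0702151390²
eq2−eq1, eq2−eq3 (x²,y² cancel):
  -105.888·x + 1.844·y = 3667.050078
  -21.410·x + 110.504·y = -1767.329990
det = -105.888·110.504 − 1.844·-21.410 = -11661.567512
x = (3667.050078·110.504 − 1.844·-1767.329990) / -11661.567512 = -35.028109
y = (-105.888·-1767.329990 − 3667.050078·-21.410) / -11661.567512 = -22.780006
|P − Q| = √((-35.028109 − 30.918)² + (-22.780006 − -44.276)²) = 69.361135

69.361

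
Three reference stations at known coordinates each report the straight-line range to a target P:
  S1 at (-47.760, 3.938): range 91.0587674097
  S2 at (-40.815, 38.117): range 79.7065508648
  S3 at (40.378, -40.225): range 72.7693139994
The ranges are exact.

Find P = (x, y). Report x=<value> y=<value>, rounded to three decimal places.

x=38.695 y=32.525

eq1: (x + 47.760)² + (y − 3.938)² = 91.0587674097²
eq2: (x + 40.815)² + (y − 38.117)² = 79.7065508648²
eq3: (x − 40.378)² + (y + 40.225)² = 72.7693139994²
eq2−eq3, eq2−eq1 (x²,y² cancel):
  162.386·x − 156.684·y = 1187.424786
  -13.890·x − 68.358·y = -2760.809341
det = 162.386·-68.358 − -156.684·-13.890 = -13276.722948
x = (1187.424786·-68.358 − -156.684·-2760.809341) / -13276.722948 = 38.695139
y = (162.386·-2760.809341 − 1187.424786·-13.890) / -13276.722948 = 32.524852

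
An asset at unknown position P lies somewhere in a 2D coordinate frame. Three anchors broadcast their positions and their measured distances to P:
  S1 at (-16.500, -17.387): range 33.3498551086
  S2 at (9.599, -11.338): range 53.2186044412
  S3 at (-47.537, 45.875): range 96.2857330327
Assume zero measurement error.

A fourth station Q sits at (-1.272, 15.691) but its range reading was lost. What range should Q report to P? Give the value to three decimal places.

eq1: (x + 16.500)² + (y + 17.387)² = 33.3498551086²
eq2: (x − 9.599)² + (y + 11.338)² = 53.2186044412²
eq3: (x + 47.537)² + (y − 45.875)² = 96.2857330327²
eq3−eq2, eq3−eq1 (x²,y² cancel):
  114.272·x − 114.426·y = 2295.131578
  62.074·x − 126.524·y = 4369.005325
det = 114.272·-126.524 − -114.426·62.074 = -7355.271004
x = (2295.131578·-126.524 − -114.426·4369.005325) / -7355.271004 = -28.488220
y = (114.272·4369.005325 − 2295.131578·62.074) / -7355.271004 = -48.507659
|P − Q| = √((-28.488220 − -1.272)² + (-48.507659 − 15.691)²) = 69.729409

69.729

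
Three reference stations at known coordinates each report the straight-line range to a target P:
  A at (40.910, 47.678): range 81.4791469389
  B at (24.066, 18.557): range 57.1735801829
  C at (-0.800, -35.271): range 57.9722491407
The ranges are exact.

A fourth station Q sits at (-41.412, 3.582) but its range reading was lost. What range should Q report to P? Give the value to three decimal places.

12.765

eq1: (x − 40.910)² + (y − 47.678)² = 81.4791469389²
eq2: (x − 24.066)² + (y − 18.557)² = 57.1735801829²
eq3: (x + 0.800)² + (y + 35.271)² = 57.9722491407²
eq3−eq1, eq3−eq2 (x²,y² cancel):
  83.420·x + 165.898·y = -575.933372
  49.732·x + 107.656·y = -229.185436
det = 83.420·107.656 − 165.898·49.732 = 730.224184
x = (-575.933372·107.656 − 165.898·-229.185436) / 730.224184 = -32.840980
y = (83.420·-229.185436 − -575.933372·49.732) / 730.224184 = 13.042117
|P − Q| = √((-32.840980 − -41.412)² + (13.042117 − 3.582)²) = 12.765430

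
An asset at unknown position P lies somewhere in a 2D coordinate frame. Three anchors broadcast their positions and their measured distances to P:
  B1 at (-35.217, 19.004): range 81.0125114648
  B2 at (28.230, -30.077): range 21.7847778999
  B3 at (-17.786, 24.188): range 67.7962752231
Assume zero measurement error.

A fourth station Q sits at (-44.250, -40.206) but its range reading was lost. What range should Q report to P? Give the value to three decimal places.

88.770

eq1: (x + 35.217)² + (y − 19.004)² = 81.0125114648²
eq2: (x − 28.230)² + (y + 30.077)² = 21.7847778999²
eq3: (x + 17.786)² + (y − 24.188)² = 67.7962752231²
eq1−eq2, eq1−eq3 (x²,y² cancel):
  126.894·x − 98.162·y = 6188.620190
  34.862·x + 10.368·y = 1266.704115
det = 126.894·10.368 − -98.162·34.862 = 4737.760636
x = (6188.620190·10.368 − -98.162·1266.704115) / 4737.760636 = 39.787958
y = (126.894·1266.704115 − 6188.620190·34.862) / 4737.760636 = -11.611082
|P − Q| = √((39.787958 − -44.250)² + (-11.611082 − -40.206)²) = 88.769633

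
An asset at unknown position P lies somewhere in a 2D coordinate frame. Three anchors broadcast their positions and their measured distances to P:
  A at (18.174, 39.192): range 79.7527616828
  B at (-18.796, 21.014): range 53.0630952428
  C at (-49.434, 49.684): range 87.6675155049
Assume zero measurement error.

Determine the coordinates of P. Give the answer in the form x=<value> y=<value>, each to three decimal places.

x=-17.698 y=-32.038

eq1: (x − 18.174)² + (y − 39.192)² = 79.7527616828²
eq2: (x + 18.796)² + (y − 21.014)² = 53.0630952428²
eq3: (x + 49.434)² + (y − 49.684)² = 87.6675155049²
eq2−eq1, eq2−eq3 (x²,y² cancel):
  73.940·x + 36.356·y = -2473.381591
  -61.276·x + 57.340·y = -752.558798
det = 73.940·57.340 − 36.356·-61.276 = 6467.469856
x = (-2473.381591·57.340 − 36.356·-752.558798) / 6467.469856 = -17.698370
y = (73.940·-752.558798 − -2473.381591·-61.276) / 6467.469856 = -32.037742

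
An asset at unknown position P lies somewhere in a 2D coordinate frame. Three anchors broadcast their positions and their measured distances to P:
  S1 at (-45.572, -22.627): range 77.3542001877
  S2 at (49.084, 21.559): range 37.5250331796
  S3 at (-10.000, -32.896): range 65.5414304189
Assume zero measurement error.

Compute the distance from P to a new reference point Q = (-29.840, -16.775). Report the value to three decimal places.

62.005

eq1: (x + 45.572)² + (y + 22.627)² = 77.3542001877²
eq2: (x − 49.084)² + (y − 21.559)² = 37.5250331796²
eq3: (x + 10.000)² + (y + 32.896)² = 65.5414304189²
eq1−eq2, eq1−eq3 (x²,y² cancel):
  189.312·x + 88.372·y = 4860.785396
  71.144·x − 20.538·y = 281.351688
det = 189.312·-20.538 − 88.372·71.144 = -10175.227424
x = (4860.785396·-20.538 − 88.372·281.351688) / -10175.227424 = 12.254706
y = (189.312·281.351688 − 4860.785396·71.144) / -10175.227424 = 28.751442
|P − Q| = √((12.254706 − -29.840)² + (28.751442 − -16.775)²) = 62.005010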